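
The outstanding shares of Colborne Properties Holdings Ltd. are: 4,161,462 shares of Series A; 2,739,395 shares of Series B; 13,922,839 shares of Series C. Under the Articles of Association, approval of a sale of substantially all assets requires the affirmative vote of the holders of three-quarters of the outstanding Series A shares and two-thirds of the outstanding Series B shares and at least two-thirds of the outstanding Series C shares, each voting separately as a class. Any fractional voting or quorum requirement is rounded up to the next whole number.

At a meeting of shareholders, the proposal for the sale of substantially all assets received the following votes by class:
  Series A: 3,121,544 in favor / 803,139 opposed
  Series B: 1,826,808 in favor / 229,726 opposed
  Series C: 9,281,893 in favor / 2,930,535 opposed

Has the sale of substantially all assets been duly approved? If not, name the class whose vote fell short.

Series A: 3/4 of 4161462 = 3121096.50, rounded up to 3121097; 3,121,097 required, 3,121,544 in favor — approved.
Series B: 2/3 of 2739395 = 1826263.33, rounded up to 1826264; 1,826,264 required, 1,826,808 in favor — approved.
Series C: 2/3 of 13922839 = 9281892.67, rounded up to 9281893; 9,281,893 required, 9,281,893 in favor — approved.

Approved — every class gave the required vote.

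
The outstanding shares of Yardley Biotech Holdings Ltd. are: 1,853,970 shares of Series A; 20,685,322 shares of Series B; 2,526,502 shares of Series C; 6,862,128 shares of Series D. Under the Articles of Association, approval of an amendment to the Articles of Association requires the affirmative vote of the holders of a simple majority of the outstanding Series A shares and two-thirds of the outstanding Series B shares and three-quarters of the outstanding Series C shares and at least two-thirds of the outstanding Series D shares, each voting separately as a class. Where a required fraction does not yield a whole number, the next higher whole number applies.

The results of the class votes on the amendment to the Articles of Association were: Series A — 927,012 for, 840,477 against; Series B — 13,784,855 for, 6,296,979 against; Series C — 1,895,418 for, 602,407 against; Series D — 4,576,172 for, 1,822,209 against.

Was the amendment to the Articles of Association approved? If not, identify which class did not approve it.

Not approved — the Series B shares did not give the required vote.

Series A: a majority of 1853970 is 926986; 926,986 required, 927,012 in favor — approved.
Series B: 2/3 of 20685322 = 13790214.67, rounded up to 13790215; 13,790,215 required, 13,784,855 in favor — not approved.
Series C: 3/4 of 2526502 = 1894876.50, rounded up to 1894877; 1,894,877 required, 1,895,418 in favor — approved.
Series D: 2/3 of 6862128 = 4574752; 4,574,752 required, 4,576,172 in favor — approved.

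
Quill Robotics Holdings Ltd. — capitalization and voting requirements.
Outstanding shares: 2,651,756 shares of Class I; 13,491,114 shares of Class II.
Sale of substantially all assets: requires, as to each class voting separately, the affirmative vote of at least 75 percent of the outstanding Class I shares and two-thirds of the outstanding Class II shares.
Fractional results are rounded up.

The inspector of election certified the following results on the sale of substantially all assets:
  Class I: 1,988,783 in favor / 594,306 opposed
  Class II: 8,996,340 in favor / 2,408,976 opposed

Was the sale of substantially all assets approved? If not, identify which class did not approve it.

Not approved — the Class I shares did not give the required vote.

Class I: 3/4 of 2651756 = 1988817; 1,988,817 required, 1,988,783 in favor — not approved.
Class II: 2/3 of 13491114 = 8994076; 8,994,076 required, 8,996,340 in favor — approved.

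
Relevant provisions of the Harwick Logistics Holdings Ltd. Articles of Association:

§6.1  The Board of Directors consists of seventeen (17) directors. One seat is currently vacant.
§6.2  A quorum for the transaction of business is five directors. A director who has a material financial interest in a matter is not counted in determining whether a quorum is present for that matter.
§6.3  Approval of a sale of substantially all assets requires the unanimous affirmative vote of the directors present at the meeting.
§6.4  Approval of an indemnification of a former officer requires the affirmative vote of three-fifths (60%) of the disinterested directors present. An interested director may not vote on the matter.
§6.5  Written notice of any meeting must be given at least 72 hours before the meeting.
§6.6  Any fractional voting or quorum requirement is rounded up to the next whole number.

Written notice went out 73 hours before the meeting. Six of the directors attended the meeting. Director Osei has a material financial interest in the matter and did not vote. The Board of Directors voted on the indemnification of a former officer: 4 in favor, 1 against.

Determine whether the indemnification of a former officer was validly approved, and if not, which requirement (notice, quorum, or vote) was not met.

Valid — all requirements satisfied.

Notice: 73 hours given; 72 required (73 ≥ 72). Satisfied.
Quorum: 6 present, but the 1 interested director does not count, leaving 5. Quorum is 5. Satisfied.
Vote: the indemnification of a former officer requires three-fifths of the disinterested directors present (6 − 1 = 5). 3/5 of 5 = 3, so 3 affirmative votes are needed; 4 voted in favor. Satisfied.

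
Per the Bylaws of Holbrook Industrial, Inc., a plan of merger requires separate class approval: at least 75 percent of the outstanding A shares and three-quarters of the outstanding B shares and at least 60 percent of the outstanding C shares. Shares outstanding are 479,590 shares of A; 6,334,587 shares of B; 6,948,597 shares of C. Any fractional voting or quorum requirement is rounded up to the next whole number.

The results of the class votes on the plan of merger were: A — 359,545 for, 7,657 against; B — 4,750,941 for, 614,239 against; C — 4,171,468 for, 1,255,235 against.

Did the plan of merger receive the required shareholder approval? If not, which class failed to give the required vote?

Not approved — the A shares did not give the required vote.

A: 3/4 of 479590 = 359692.50, rounded up to 359693; 359,693 required, 359,545 in favor — not approved.
B: 3/4 of 6334587 = 4750940.25, rounded up to 4750941; 4,750,941 required, 4,750,941 in favor — approved.
C: 3/5 of 6948597 = 4169158.20, rounded up to 4169159; 4,169,159 required, 4,171,468 in favor — approved.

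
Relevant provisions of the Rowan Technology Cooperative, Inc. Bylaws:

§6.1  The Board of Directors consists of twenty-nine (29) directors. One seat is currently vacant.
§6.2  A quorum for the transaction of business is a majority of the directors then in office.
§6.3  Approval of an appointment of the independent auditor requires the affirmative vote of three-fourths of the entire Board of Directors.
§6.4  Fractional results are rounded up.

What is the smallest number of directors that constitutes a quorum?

A majority of 28 is 15.

15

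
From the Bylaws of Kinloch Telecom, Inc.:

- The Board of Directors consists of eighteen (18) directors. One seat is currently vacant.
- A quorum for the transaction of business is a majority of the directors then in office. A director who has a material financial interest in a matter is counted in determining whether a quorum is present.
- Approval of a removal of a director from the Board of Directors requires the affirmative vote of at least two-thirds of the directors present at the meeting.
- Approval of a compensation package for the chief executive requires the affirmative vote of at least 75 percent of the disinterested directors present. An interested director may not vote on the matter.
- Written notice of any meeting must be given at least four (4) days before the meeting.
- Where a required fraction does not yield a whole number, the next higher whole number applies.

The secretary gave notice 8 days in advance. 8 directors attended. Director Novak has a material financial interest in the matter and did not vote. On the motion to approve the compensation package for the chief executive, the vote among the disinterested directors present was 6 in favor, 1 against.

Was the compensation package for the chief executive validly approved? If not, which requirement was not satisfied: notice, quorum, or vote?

Notice: 8 days given; 4 required (8 ≥ 4). Satisfied.
Quorum: 8 present (interested directors count toward quorum); quorum is 9. Not satisfied.
Vote: the compensation package for the chief executive requires three-fourths of the disinterested directors present (8 − 1 = 7). 3/4 of 7 = 5.25, rounded up to 6, so 6 affirmative votes are needed; 6 voted in favor. Satisfied. (Moot — without a quorum no business can be validly transacted.)

Invalid — quorum requirement not satisfied.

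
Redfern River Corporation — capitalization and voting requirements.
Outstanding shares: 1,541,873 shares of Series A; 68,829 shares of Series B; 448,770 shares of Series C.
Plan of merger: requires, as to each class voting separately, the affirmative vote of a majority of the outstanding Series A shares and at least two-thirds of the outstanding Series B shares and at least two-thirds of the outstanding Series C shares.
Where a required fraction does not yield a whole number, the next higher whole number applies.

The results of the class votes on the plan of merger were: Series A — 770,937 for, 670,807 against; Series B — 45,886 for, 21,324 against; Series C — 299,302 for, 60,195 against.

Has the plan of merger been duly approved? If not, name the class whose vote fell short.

Approved — every class gave the required vote.

Series A: a majority of 1541873 is 770937; 770,937 required, 770,937 in favor — approved.
Series B: 2/3 of 68829 = 45886; 45,886 required, 45,886 in favor — approved.
Series C: 2/3 of 448770 = 299180; 299,180 required, 299,302 in favor — approved.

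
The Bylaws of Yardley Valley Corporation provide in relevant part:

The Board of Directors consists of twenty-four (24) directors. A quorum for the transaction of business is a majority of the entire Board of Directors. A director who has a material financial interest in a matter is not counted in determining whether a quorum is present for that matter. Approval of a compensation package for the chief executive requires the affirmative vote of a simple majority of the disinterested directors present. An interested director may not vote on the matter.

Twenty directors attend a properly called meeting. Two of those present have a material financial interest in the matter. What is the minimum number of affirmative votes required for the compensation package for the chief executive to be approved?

10

The compensation package for the chief executive requires a majority of the disinterested directors present (20 − 2 = 18).
A majority of 18 is 10.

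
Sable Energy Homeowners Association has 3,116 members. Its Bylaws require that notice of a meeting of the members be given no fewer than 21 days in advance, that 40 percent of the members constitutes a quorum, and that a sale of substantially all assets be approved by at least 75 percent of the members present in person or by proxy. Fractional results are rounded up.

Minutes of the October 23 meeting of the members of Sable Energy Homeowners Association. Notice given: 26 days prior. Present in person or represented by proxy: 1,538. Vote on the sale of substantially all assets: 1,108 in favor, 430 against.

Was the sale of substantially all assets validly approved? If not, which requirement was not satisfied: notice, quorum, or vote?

Invalid — vote requirement not satisfied.

Notice: 26 days given; 21 required. Satisfied.
Quorum: 40% of 3,116 = 1,246.40, rounded up to 1,247; 1,538 present. Satisfied.
Vote: requires three-fourths of those present (1,538); 3/4 of 1538 = 1153.50, rounded up to 1154, so 1,154 needed; 1,108 in favor. Not satisfied.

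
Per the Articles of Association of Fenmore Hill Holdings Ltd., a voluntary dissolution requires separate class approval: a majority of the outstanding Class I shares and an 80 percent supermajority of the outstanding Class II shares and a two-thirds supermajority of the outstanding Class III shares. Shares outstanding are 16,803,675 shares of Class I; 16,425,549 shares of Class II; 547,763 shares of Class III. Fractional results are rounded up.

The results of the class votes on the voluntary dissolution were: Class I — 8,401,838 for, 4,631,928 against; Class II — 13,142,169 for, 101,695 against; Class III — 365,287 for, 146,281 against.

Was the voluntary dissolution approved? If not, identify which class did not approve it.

Approved — every class gave the required vote.

Class I: a majority of 16803675 is 8401838; 8,401,838 required, 8,401,838 in favor — approved.
Class II: 4/5 of 16425549 = 13140439.20, rounded up to 13140440; 13,140,440 required, 13,142,169 in favor — approved.
Class III: 2/3 of 547763 = 365175.33, rounded up to 365176; 365,176 required, 365,287 in favor — approved.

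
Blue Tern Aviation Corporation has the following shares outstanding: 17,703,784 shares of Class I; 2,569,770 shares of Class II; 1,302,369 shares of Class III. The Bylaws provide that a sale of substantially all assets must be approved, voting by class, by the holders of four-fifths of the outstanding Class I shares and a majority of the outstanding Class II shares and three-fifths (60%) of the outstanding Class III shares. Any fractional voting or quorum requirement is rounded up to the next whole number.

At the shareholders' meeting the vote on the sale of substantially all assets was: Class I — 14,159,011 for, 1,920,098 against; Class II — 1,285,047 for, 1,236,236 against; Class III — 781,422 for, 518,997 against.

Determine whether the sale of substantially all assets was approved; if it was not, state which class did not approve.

Class I: 4/5 of 17703784 = 14163027.20, rounded up to 14163028; 14,163,028 required, 14,159,011 in favor — not approved.
Class II: a majority of 2569770 is 1284886; 1,284,886 required, 1,285,047 in favor — approved.
Class III: 3/5 of 1302369 = 781421.40, rounded up to 781422; 781,422 required, 781,422 in favor — approved.

Not approved — the Class I shares did not give the required vote.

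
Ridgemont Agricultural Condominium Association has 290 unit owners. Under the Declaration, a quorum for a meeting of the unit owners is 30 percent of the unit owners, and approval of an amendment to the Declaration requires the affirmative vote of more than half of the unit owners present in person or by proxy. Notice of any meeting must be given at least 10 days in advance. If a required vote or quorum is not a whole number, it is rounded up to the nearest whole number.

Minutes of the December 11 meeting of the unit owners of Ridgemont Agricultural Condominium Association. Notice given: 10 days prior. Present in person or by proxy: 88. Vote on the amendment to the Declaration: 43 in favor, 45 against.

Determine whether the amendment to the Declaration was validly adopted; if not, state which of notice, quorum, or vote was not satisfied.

Notice: 10 days given; 10 required. Satisfied.
Quorum: 30% of 290 = 87; 88 present. Satisfied.
Vote: requires a majority of those present (88); a majority of 88 is 45, so 45 needed; 43 in favor. Not satisfied.

Invalid — vote requirement not satisfied.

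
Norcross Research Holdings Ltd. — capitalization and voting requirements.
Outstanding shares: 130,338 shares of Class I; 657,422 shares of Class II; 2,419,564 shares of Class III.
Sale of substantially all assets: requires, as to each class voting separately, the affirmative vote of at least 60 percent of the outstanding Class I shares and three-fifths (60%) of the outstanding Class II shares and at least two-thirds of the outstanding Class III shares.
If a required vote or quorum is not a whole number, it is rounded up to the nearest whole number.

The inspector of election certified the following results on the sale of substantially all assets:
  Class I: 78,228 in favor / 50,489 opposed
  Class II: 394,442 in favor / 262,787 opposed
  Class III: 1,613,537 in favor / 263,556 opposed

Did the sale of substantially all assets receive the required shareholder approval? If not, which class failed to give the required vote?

Not approved — the Class II shares did not give the required vote.

Class I: 3/5 of 130338 = 78202.80, rounded up to 78203; 78,203 required, 78,228 in favor — approved.
Class II: 3/5 of 657422 = 394453.20, rounded up to 394454; 394,454 required, 394,442 in favor — not approved.
Class III: 2/3 of 2419564 = 1613042.67, rounded up to 1613043; 1,613,043 required, 1,613,537 in favor — approved.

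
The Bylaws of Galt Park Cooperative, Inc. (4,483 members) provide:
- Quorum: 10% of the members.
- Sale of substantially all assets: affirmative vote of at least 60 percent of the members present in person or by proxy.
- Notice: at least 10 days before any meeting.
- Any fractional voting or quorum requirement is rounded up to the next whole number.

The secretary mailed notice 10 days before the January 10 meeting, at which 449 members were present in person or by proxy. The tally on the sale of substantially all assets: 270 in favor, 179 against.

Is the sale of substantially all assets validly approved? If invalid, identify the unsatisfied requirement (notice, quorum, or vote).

Notice: 10 days given; 10 required. Satisfied.
Quorum: 10% of 4,483 = 448.30, rounded up to 449; 449 present. Satisfied.
Vote: requires three-fifths of those present (449); 3/5 of 449 = 269.40, rounded up to 270, so 270 needed; 270 in favor. Satisfied.

Valid — all requirements satisfied.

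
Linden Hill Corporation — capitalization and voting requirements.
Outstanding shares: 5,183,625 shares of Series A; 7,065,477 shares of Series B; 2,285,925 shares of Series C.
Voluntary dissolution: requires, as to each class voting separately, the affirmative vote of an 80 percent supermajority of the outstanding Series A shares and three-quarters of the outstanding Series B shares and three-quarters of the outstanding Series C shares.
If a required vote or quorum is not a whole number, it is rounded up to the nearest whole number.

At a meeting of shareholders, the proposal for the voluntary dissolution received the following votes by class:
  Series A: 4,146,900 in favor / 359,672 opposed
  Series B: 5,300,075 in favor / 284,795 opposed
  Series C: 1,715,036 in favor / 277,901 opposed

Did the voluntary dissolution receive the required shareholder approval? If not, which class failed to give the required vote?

Approved — every class gave the required vote.

Series A: 4/5 of 5183625 = 4146900; 4,146,900 required, 4,146,900 in favor — approved.
Series B: 3/4 of 7065477 = 5299107.75, rounded up to 5299108; 5,299,108 required, 5,300,075 in favor — approved.
Series C: 3/4 of 2285925 = 1714443.75, rounded up to 1714444; 1,714,444 required, 1,715,036 in favor — approved.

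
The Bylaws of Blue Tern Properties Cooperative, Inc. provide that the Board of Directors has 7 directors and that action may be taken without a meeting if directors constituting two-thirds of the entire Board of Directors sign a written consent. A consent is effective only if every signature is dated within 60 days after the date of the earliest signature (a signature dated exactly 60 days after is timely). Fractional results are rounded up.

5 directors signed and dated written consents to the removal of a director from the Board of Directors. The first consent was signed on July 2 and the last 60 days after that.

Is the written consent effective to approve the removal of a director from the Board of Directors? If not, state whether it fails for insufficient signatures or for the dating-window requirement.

Effective — both the signature and dating-window requirements are satisfied.

Signatures required: two-thirds of 7 — 2/3 of 7 = 4.67, rounded up to 5, so 5 needed; 5 signed. Sufficient.
Dating window: the latest signature is 60 days after the earliest; the limit is 60 days. Within the window.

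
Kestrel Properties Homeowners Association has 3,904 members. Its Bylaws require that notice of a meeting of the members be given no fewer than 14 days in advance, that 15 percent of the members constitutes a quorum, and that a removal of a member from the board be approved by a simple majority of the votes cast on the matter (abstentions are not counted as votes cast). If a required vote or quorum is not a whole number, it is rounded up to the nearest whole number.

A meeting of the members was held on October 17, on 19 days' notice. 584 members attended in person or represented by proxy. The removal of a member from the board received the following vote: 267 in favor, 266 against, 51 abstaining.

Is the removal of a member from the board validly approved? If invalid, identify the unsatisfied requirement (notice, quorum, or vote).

Invalid — quorum requirement not satisfied.

Notice: 19 days given; 14 required. Satisfied.
Quorum: 15% of 3,904 = 585.60, rounded up to 586; 584 present. Not satisfied.
Vote: requires a majority of the votes cast (584 − 51 abstaining = 533); a majority of 533 is 267, so 267 needed; 267 in favor. Satisfied.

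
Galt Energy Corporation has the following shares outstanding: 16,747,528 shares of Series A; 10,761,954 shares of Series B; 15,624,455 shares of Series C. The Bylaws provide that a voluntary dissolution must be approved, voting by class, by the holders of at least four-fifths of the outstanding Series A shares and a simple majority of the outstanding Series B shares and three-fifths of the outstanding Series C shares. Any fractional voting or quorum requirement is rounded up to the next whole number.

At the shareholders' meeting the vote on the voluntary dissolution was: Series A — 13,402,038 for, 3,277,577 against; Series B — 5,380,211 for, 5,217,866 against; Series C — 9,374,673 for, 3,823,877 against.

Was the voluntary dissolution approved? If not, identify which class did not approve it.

Series A: 4/5 of 16747528 = 13398022.40, rounded up to 13398023; 13,398,023 required, 13,402,038 in favor — approved.
Series B: a majority of 10761954 is 5380978; 5,380,978 required, 5,380,211 in favor — not approved.
Series C: 3/5 of 15624455 = 9374673; 9,374,673 required, 9,374,673 in favor — approved.

Not approved — the Series B shares did not give the required vote.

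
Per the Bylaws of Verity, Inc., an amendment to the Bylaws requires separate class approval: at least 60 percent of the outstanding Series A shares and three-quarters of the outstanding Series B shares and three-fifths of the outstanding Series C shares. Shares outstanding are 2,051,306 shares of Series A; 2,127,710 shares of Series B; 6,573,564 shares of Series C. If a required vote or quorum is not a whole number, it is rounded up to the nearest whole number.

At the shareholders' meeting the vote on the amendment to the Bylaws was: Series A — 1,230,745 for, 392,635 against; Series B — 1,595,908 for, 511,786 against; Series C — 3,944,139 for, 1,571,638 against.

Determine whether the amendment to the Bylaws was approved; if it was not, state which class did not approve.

Not approved — the Series A shares did not give the required vote.

Series A: 3/5 of 2051306 = 1230783.60, rounded up to 1230784; 1,230,784 required, 1,230,745 in favor — not approved.
Series B: 3/4 of 2127710 = 1595782.50, rounded up to 1595783; 1,595,783 required, 1,595,908 in favor — approved.
Series C: 3/5 of 6573564 = 3944138.40, rounded up to 3944139; 3,944,139 required, 3,944,139 in favor — approved.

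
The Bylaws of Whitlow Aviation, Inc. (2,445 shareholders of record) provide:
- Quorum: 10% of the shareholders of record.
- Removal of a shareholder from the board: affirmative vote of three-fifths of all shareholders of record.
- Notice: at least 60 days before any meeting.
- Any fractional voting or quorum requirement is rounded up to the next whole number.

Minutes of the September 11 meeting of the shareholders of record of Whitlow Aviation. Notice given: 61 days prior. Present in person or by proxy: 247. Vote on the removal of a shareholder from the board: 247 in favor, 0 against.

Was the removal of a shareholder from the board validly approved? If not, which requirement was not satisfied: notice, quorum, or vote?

Notice: 61 days given; 60 required. Satisfied.
Quorum: 10% of 2,445 = 244.50, rounded up to 245; 247 present. Satisfied.
Vote: requires three-fifths of all shareholders of record (2,445); 3/5 of 2445 = 1467, so 1,467 needed; 247 in favor. Not satisfied.

Invalid — vote requirement not satisfied.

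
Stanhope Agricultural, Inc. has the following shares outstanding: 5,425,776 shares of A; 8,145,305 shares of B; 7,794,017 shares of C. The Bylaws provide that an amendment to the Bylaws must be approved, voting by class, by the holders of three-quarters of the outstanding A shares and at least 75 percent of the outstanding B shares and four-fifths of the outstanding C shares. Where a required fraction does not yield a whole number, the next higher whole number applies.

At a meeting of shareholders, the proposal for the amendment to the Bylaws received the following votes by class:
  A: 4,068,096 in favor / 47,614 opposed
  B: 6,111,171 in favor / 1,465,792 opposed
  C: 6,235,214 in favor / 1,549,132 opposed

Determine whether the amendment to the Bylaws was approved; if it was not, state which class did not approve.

A: 3/4 of 5425776 = 4069332; 4,069,332 required, 4,068,096 in favor — not approved.
B: 3/4 of 8145305 = 6108978.75, rounded up to 6108979; 6,108,979 required, 6,111,171 in favor — approved.
C: 4/5 of 7794017 = 6235213.60, rounded up to 6235214; 6,235,214 required, 6,235,214 in favor — approved.

Not approved — the A shares did not give the required vote.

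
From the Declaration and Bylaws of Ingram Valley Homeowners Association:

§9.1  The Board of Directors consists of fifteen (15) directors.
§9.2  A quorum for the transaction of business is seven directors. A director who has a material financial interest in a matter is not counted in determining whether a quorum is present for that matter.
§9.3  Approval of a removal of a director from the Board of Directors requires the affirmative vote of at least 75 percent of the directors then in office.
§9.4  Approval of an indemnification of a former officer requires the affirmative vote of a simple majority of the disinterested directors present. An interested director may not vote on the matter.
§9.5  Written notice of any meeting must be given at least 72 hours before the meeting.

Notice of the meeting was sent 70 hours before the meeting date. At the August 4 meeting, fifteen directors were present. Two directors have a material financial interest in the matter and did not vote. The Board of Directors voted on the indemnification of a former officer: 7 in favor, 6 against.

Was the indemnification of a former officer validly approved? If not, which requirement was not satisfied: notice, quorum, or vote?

Invalid — notice requirement not satisfied.

Notice: 70 hours given; 72 required (70 < 72). Not satisfied.
Quorum: 15 present, but the 2 interested directors do not count, leaving 13. Quorum is 7. Satisfied.
Vote: the indemnification of a former officer requires a majority of the disinterested directors present (15 − 2 = 13). A majority of 13 is 7, so 7 affirmative votes are needed; 7 voted in favor. Satisfied.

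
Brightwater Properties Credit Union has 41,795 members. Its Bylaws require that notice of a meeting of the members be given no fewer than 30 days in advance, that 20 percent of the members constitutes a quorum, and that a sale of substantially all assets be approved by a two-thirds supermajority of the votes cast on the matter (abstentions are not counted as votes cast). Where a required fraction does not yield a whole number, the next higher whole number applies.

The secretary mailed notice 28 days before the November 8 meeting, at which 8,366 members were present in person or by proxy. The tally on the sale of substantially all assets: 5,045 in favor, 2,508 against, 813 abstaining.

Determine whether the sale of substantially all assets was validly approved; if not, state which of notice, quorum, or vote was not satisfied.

Invalid — notice requirement not satisfied.

Notice: 28 days given; 30 required. Not satisfied.
Quorum: 20% of 41,795 = 8,359; 8,366 present. Satisfied.
Vote: requires two-thirds of the votes cast (8,366 − 813 abstaining = 7,553); 2/3 of 7553 = 5035.33, rounded up to 5036, so 5,036 needed; 5,045 in favor. Satisfied.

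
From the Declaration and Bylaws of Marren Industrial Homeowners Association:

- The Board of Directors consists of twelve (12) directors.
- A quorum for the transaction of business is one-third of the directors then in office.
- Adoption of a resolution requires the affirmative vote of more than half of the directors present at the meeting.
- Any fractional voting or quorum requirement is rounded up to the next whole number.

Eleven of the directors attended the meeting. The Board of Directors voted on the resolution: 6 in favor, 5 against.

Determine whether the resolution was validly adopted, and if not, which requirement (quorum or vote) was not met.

Valid — all requirements satisfied.

Quorum: 11 present; quorum is 4. Satisfied.
Vote: the resolution requires a majority of the directors present (11). A majority of 11 is 6, so 6 affirmative votes are needed; 6 voted in favor. Satisfied.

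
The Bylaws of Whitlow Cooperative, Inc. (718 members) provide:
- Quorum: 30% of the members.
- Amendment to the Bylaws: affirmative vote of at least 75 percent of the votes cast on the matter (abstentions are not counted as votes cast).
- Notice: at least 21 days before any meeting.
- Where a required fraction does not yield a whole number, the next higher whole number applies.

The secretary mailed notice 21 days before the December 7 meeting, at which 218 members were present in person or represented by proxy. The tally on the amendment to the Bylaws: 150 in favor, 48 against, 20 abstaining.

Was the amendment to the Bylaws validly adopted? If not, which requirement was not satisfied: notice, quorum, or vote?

Valid — all requirements satisfied.

Notice: 21 days given; 21 required. Satisfied.
Quorum: 30% of 718 = 215.40, rounded up to 216; 218 present. Satisfied.
Vote: requires three-fourths of the votes cast (218 − 20 abstaining = 198); 3/4 of 198 = 148.50, rounded up to 149, so 149 needed; 150 in favor. Satisfied.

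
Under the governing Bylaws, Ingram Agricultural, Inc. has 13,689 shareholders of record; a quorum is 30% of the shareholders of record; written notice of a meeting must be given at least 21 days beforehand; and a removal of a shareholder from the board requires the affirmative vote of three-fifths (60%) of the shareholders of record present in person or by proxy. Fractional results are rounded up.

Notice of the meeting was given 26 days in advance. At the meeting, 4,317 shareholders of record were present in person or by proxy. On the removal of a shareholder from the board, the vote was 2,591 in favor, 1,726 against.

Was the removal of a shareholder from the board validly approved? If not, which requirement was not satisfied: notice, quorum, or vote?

Notice: 26 days given; 21 required. Satisfied.
Quorum: 30% of 13,689 = 4,106.70, rounded up to 4,107; 4,317 present. Satisfied.
Vote: requires three-fifths of those present (4,317); 3/5 of 4317 = 2590.20, rounded up to 2591, so 2,591 needed; 2,591 in favor. Satisfied.

Valid — all requirements satisfied.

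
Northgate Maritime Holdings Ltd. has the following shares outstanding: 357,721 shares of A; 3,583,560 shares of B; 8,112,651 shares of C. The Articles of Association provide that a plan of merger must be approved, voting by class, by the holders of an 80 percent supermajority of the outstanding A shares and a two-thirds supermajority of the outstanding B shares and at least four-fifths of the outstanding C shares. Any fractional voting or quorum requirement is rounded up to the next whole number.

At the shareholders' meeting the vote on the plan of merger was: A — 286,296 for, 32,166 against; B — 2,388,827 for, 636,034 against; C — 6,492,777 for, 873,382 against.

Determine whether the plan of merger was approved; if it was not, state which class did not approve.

Not approved — the B shares did not give the required vote.

A: 4/5 of 357721 = 286176.80, rounded up to 286177; 286,177 required, 286,296 in favor — approved.
B: 2/3 of 3583560 = 2389040; 2,389,040 required, 2,388,827 in favor — not approved.
C: 4/5 of 8112651 = 6490120.80, rounded up to 6490121; 6,490,121 required, 6,492,777 in favor — approved.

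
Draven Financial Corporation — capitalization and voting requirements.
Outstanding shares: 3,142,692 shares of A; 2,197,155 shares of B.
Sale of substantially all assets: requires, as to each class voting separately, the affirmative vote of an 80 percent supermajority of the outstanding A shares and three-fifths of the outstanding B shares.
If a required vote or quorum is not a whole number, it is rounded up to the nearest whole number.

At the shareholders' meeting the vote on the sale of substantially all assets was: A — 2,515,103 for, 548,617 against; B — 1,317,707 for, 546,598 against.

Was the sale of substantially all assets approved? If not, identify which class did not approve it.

A: 4/5 of 3142692 = 2514153.60, rounded up to 2514154; 2,514,154 required, 2,515,103 in favor — approved.
B: 3/5 of 2197155 = 1318293; 1,318,293 required, 1,317,707 in favor — not approved.

Not approved — the B shares did not give the required vote.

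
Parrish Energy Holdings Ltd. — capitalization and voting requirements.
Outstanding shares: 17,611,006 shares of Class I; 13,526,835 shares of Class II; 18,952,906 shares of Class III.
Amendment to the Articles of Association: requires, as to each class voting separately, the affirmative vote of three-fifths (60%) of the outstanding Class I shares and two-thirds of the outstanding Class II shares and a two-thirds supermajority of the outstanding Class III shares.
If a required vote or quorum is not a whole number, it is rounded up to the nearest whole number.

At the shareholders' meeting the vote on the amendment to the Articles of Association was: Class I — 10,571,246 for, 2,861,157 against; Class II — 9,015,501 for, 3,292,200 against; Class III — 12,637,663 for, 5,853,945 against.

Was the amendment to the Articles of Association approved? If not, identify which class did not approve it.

Not approved — the Class II shares did not give the required vote.

Class I: 3/5 of 17611006 = 10566603.60, rounded up to 10566604; 10,566,604 required, 10,571,246 in favor — approved.
Class II: 2/3 of 13526835 = 9017890; 9,017,890 required, 9,015,501 in favor — not approved.
Class III: 2/3 of 18952906 = 12635270.67, rounded up to 12635271; 12,635,271 required, 12,637,663 in favor — approved.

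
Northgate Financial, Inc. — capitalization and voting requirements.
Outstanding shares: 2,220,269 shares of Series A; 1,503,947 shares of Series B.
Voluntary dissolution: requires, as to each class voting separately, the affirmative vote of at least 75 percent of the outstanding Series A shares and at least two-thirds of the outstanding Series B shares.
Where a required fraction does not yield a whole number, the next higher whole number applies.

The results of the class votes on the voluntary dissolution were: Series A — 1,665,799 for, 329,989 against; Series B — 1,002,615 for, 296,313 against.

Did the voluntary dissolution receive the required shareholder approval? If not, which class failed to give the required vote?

Series A: 3/4 of 2220269 = 1665201.75, rounded up to 1665202; 1,665,202 required, 1,665,799 in favor — approved.
Series B: 2/3 of 1503947 = 1002631.33, rounded up to 1002632; 1,002,632 required, 1,002,615 in favor — not approved.

Not approved — the Series B shares did not give the required vote.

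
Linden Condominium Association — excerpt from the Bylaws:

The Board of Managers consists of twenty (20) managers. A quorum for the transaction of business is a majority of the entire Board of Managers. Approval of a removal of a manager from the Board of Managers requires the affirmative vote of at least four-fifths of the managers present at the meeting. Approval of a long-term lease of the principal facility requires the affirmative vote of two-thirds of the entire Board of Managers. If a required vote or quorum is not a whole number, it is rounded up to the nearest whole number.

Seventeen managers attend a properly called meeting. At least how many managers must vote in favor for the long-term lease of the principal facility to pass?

14

The long-term lease of the principal facility requires two-thirds of the entire Board of Managers (20).
2/3 of 20 = 13.33, rounded up to 14.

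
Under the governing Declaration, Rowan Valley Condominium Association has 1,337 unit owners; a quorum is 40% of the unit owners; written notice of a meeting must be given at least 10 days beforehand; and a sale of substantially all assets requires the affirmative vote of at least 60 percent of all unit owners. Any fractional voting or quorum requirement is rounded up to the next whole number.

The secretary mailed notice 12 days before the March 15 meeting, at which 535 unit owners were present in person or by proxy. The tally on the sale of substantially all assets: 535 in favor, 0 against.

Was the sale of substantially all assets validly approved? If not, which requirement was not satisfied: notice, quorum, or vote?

Notice: 12 days given; 10 required. Satisfied.
Quorum: 40% of 1,337 = 534.80, rounded up to 535; 535 present. Satisfied.
Vote: requires three-fifths of all unit owners (1,337); 3/5 of 1337 = 802.20, rounded up to 803, so 803 needed; 535 in favor. Not satisfied.

Invalid — vote requirement not satisfied.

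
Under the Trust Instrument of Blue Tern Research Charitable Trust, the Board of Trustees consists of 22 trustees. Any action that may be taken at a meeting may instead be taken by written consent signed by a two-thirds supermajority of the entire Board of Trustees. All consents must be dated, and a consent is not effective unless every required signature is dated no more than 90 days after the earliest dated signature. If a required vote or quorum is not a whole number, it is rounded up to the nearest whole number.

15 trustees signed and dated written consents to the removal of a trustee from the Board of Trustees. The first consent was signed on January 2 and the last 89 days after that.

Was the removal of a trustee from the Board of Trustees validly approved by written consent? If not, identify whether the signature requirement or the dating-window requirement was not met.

Effective — both the signature and dating-window requirements are satisfied.

Signatures required: a two-thirds supermajority of 22 — 2/3 of 22 = 14.67, rounded up to 15, so 15 needed; 15 signed. Sufficient.
Dating window: the latest signature is 89 days after the earliest; the limit is 90 days. Within the window.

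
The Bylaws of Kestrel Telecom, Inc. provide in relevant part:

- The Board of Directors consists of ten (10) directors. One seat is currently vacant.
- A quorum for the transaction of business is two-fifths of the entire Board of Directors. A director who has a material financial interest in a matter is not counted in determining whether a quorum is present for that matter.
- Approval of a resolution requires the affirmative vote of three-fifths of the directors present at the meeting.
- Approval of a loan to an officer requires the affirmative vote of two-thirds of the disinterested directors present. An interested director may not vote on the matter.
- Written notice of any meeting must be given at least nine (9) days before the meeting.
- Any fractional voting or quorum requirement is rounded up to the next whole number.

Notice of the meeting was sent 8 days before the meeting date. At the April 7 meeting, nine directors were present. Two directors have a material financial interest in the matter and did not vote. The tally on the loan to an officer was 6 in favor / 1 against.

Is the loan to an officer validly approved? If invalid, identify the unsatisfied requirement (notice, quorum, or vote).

Notice: 8 days given; 9 required (8 < 9). Not satisfied.
Quorum: 9 present, but the 2 interested directors do not count, leaving 7. Quorum is 4. Satisfied.
Vote: the loan to an officer requires two-thirds of the disinterested directors present (9 − 2 = 7). 2/3 of 7 = 4.67, rounded up to 5, so 5 affirmative votes are needed; 6 voted in favor. Satisfied.

Invalid — notice requirement not satisfied.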